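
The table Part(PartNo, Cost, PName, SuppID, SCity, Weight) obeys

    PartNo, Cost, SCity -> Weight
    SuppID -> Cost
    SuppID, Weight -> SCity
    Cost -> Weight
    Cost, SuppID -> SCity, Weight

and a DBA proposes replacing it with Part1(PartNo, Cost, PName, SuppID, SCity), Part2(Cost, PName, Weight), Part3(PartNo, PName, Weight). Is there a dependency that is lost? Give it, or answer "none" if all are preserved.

PartNo, Cost, SCity → Weight: restricted closure across fragments reaches Weight.
SuppID → Cost lies within Part1.
SuppID, Weight → SCity: restricted closure across fragments reaches SCity.
Cost → Weight lies within Part2.
Cost, SuppID → SCity, Weight: restricted closure across fragments reaches SCity, Weight.
Every dependency is enforceable on the fragments, so the decomposition is dependency-preserving.

none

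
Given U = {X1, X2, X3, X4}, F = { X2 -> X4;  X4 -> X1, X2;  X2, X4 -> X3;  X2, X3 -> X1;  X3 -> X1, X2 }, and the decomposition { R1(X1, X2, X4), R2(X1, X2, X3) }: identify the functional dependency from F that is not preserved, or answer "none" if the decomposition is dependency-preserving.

none

X2 → X4 lies within R1.
X4 → X1, X2 lies within R1.
X2, X4 → X3: restricted closure across fragments reaches X3.
X2, X3 → X1 lies within R2.
X3 → X1, X2 lies within R2.
Every dependency is enforceable on the fragments, so the decomposition is dependency-preserving.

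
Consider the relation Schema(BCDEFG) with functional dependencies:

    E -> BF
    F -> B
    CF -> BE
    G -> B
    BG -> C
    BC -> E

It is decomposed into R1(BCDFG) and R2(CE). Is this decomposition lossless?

Common attributes: R1 ∩ R2 = {C}.
No dependency enlarges {C}, so (C)⁺ = {C}.
The closure contains neither all of R1 = {BCDFG} nor all of R2 = {CE}, so the common attributes are not a superkey of either fragment. The join is lossy.

No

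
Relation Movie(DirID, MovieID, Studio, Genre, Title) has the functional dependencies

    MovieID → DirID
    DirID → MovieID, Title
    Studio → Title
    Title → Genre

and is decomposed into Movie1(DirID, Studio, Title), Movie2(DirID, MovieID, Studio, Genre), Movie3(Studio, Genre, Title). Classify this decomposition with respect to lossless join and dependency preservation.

Lossless test (chase): Rows 1 and 2 agree on DirID; apply DirID→MovieID, Title and equate their MovieID, Title entries. Rows 1 and 2 agree on Title; apply Title→Genre and equate their Genre entries. Row 1 is now all distinguished symbols — the join is lossless.
Dependency preservation: DirID → MovieID, Title is not contained in any single fragment, but the restricted closure of its left-hand side across the fragments still reaches the right-hand side; the remaining FDs each lie inside some fragment. All dependencies are preserved.

lossless and dependency-preserving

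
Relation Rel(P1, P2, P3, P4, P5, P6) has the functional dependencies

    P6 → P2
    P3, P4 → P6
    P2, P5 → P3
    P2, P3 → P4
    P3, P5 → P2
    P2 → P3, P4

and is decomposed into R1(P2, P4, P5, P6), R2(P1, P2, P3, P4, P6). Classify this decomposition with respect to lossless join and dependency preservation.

Lossless test: (P2, P4, P6)⁺ = {P2, P3, P4, P6}, which is a superkey of neither fragment — lossy.
Dependency preservation: the restricted closure of {P3, P5} across the fragments never reaches {P2}, so P3, P5 → P2 cannot be enforced without a join — not preserved.

lossy and not dependency-preserving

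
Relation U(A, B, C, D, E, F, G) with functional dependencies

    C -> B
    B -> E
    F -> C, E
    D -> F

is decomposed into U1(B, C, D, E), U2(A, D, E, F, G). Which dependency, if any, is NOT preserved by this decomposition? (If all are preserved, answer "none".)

F -> C, E

Check F → C, E: no single fragment contains all of {C, E, F}, and the restricted closure of {F} across the fragments never reaches {C, E}.
C → B is preserved.
B → E is preserved.
D → F is preserved.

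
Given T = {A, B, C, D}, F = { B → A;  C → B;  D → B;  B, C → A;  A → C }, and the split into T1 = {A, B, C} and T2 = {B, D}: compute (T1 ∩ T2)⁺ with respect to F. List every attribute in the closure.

A, B, C

T1 ∩ T2 = {B}.
B → A applies, adding A
A → C applies, adding C
Closure: {A, B, C}.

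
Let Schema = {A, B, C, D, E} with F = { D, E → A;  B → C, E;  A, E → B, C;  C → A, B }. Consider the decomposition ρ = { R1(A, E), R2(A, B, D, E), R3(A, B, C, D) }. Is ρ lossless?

Chase test. Columns are A, B, C, D, E; row i has aⱼ where attribute j ∈ Ri, else bᵢⱼ.
Initial tableau (one row per fragment):
  row 1: a1 b12 b13 b14 a5
  row 2: a1 a2 b23 a4 a5
  row 3: a1 a2 a3 a4 b35
Rows 2 and 3 agree on B; apply B→C, E and equate their C, E entries.
Rows 1 and 2 agree on A, E; apply A, E→B, C and equate their B, C entries.
Row 2 is now all distinguished symbols — the join is lossless.

Yes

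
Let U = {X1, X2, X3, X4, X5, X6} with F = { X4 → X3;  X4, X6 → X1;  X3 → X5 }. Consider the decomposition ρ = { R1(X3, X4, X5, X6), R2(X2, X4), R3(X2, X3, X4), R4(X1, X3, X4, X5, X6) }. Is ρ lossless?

Chase test. Columns are X1, X2, X3, X4, X5, X6; row i has aⱼ where attribute j ∈ Ri, else bᵢⱼ.
Initial tableau (one row per fragment):
  row 1: b11 b12 a3 a4 a5 a6
  row 2: b21 a2 b23 a4 b25 b26
  row 3: b31 a2 a3 a4 b35 b36
  row 4: a1 b42 a3 a4 a5 a6
Rows 1 and 2 agree on X4; apply X4→X3 and equate their X3 entries.
Rows 1 and 4 agree on X4, X6; apply X4, X6→X1 and equate their X1 entries.
Rows 1 and 2 agree on X3; apply X3→X5 and equate their X5 entries.
Rows 1 and 3 agree on X3; apply X3→X5 and equate their X5 entries.
No row becomes fully distinguished — the join is lossy.

No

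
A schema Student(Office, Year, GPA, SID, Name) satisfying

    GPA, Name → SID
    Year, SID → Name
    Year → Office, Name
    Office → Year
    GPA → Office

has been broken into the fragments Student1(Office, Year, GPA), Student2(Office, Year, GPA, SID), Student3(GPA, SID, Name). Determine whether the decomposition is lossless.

Chase test. Columns are Office, Year, GPA, SID, Name; row i has aⱼ where attribute j ∈ Studenti, else bᵢⱼ.
Initial tableau (one row per fragment):
  row 1: a1 a2 a3 b14 b15
  row 2: a1 a2 a3 a4 b25
  row 3: b31 b32 a3 a4 a5
Rows 1 and 2 agree on Year; apply Year→Office, Name and equate their Office, Name entries.
Rows 1 and 3 agree on GPA; apply GPA→Office and equate their Office entries.
Rows 1 and 2 agree on GPA, Name; apply GPA, Name→SID and equate their SID entries.
Rows 1 and 3 agree on Office; apply Office→Year and equate their Year entries.
Rows 1 and 3 agree on Year, SID; apply Year, SID→Name and equate their Name entries.
Row 1 is now all distinguished symbols — the join is lossless.

Yes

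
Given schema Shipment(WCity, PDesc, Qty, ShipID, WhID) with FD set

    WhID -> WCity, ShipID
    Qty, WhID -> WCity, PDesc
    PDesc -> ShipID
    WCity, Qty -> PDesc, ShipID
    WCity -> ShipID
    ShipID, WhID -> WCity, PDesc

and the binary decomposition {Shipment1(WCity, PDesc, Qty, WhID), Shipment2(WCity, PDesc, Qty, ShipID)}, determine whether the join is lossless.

Common attributes: Shipment1 ∩ Shipment2 = {WCity, PDesc, Qty}.
Closure of {WCity, PDesc, Qty}: PDesc → ShipID applies, adding ShipID. So (WCity, PDesc, Qty)⁺ = {WCity, PDesc, Qty, ShipID}.
This closure contains every attribute of Shipment2, so Shipment1 ∩ Shipment2 → Shipment2. The join is lossless.

Yes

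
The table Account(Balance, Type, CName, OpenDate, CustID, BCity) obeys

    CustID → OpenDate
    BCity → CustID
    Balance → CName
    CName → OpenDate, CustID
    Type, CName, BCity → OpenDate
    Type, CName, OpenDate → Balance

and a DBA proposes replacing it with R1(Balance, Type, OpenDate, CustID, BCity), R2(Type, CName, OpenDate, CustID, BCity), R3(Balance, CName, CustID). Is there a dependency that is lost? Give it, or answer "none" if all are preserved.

Check Type, CName, OpenDate → Balance: no single fragment contains all of {Balance, Type, CName, OpenDate}, and the restricted closure of {Type, CName, OpenDate} across the fragments never reaches {Balance}.
CustID → OpenDate is preserved.
BCity → CustID is preserved.
Balance → CName is preserved.
CName → OpenDate, CustID is preserved.
Type, CName, BCity → OpenDate is preserved.

Type, CName, OpenDate → Balance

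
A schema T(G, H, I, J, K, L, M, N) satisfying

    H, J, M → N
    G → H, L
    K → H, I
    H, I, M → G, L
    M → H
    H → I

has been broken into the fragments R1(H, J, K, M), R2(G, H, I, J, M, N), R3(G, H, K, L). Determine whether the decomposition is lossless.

Chase test. Columns are G, H, I, J, K, L, M, N; row i has aⱼ where attribute j ∈ Ri, else bᵢⱼ.
Initial tableau (one row per fragment):
  row 1: b11 a2 b13 a4 a5 b16 a7 b18
  row 2: a1 a2 a3 a4 b25 b26 a7 a8
  row 3: a1 a2 b33 b34 a5 a6 b37 b38
Rows 1 and 2 agree on H, J, M; apply H, J, M→N and equate their N entries.
Rows 2 and 3 agree on G; apply G→H, L and equate their H, L entries.
Rows 1 and 3 agree on K; apply K→H, I and equate their H, I entries.
Rows 1 and 2 agree on H; apply H→I and equate their I entries.
Rows 1 and 2 agree on H, I, M; apply H, I, M→G, L and equate their G, L entries.
Row 1 is now all distinguished symbols — the join is lossless.

Yes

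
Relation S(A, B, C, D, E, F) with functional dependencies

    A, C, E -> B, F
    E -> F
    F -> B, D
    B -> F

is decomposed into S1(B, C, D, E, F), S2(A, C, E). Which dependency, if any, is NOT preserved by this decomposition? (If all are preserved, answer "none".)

A, C, E → B, F: restricted closure across fragments reaches B, F.
E → F lies within S1.
F → B, D lies within S1.
B → F lies within S1.
Every dependency is enforceable on the fragments, so the decomposition is dependency-preserving.

none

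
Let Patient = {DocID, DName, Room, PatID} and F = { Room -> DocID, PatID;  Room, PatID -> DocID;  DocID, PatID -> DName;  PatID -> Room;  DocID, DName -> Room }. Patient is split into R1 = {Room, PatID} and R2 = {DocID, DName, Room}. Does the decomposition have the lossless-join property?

Yes

Common attributes: R1 ∩ R2 = {Room}.
Closure of {Room}: Room → DocID, PatID applies, adding DocID, PatID; DocID, PatID → DName applies, adding DName. So (Room)⁺ = {DocID, DName, Room, PatID}.
This closure contains every attribute of R1, so R1 ∩ R2 → R1. The join is lossless.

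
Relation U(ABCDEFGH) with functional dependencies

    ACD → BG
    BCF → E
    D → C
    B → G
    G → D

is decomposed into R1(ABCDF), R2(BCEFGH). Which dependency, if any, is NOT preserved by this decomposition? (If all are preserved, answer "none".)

Check G → D: no single fragment contains all of {DG}, and the restricted closure of {G} across the fragments never reaches {D}.
ACD → BG is preserved.
BCF → E is preserved.
D → C is preserved.
B → G is preserved.

G → D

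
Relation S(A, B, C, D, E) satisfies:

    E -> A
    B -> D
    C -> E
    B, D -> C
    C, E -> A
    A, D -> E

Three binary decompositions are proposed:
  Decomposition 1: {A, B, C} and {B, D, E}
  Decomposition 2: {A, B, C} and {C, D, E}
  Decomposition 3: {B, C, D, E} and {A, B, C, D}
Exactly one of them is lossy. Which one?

Decomposition 2

Decomposition 1: common = {B}, closure = {A, B, C, D, E} → lossless.
Decomposition 2: common = {C}, closure = {A, C, E} → lossy.
Decomposition 3: common = {B, C, D}, closure = {A, B, C, D, E} → lossless.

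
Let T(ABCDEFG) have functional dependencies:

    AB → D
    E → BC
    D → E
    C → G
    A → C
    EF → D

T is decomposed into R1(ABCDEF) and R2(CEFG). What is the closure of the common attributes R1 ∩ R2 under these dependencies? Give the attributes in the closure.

BCDEFG

R1 ∩ R2 = {CEF}.
E → BC applies, adding B
C → G applies, adding G
EF → D applies, adding D
Closure: {BCDEFG}.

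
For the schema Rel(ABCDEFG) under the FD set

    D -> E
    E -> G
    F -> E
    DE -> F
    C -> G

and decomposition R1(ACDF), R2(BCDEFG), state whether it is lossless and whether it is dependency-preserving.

Lossless test: (CDF)⁺ = {CDEFG}, which is a superkey of neither fragment — lossy.
Dependency preservation: every FD's attributes lie within a single fragment, so each can be enforced locally — preserved.

lossy but dependency-preserving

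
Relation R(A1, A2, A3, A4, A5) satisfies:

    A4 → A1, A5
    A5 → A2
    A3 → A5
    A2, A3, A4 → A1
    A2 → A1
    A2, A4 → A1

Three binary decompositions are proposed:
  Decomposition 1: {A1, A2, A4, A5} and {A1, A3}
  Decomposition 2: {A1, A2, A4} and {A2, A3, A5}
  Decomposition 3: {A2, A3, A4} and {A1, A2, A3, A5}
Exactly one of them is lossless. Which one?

Decomposition 1: common = {A1}, closure = {A1} → lossy.
Decomposition 2: common = {A2}, closure = {A1, A2} → lossy.
Decomposition 3: common = {A2, A3}, closure = {A1, A2, A3, A5} → lossless.

Decomposition 3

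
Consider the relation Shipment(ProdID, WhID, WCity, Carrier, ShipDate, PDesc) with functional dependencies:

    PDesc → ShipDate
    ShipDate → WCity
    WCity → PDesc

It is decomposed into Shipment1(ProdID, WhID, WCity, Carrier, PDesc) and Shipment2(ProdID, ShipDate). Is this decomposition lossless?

No

Common attributes: Shipment1 ∩ Shipment2 = {ProdID}.
No dependency enlarges {ProdID}, so (ProdID)⁺ = {ProdID}.
The closure contains neither all of Shipment1 = {ProdID, WhID, WCity, Carrier, PDesc} nor all of Shipment2 = {ProdID, ShipDate}, so the common attributes are not a superkey of either fragment. The join is lossy.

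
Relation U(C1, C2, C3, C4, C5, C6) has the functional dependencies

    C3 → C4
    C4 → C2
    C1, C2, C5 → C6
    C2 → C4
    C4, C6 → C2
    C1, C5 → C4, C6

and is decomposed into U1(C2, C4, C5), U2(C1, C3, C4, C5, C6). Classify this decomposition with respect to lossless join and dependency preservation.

Lossless test: (C4, C5)⁺ = {C2, C4, C5}, which contains all of one fragment — lossless.
Dependency preservation: C1, C2, C5 → C6; C4, C6 → C2 are not contained in any single fragment, but the restricted closure of each left-hand side across the fragments still reaches the right-hand side; the remaining FDs each lie inside some fragment. All dependencies are preserved.

lossless and dependency-preserving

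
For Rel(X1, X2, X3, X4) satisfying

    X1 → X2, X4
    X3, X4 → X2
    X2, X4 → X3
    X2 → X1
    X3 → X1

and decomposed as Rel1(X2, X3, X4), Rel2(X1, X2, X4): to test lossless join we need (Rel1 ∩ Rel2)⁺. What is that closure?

Rel1 ∩ Rel2 = {X2, X4}.
X2, X4 → X3 applies, adding X3
X2 → X1 applies, adding X1
Closure: {X1, X2, X3, X4}.

X1, X2, X3, X4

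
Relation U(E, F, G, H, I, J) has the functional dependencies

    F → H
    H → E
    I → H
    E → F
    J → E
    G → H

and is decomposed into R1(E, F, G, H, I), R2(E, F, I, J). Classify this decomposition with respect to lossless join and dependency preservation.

lossy but dependency-preserving

Lossless test: (E, F, I)⁺ = {E, F, H, I}, which is a superkey of neither fragment — lossy.
Dependency preservation: every FD's attributes lie within a single fragment, so each can be enforced locally — preserved.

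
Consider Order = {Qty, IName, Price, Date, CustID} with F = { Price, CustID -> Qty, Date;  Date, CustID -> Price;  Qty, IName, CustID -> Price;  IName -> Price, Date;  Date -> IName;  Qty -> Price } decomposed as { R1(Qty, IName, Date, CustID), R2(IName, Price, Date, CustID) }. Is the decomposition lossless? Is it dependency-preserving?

Lossless test: (IName, Date, CustID)⁺ = {Qty, IName, Price, Date, CustID}, which contains all of one fragment — lossless.
Dependency preservation: the restricted closure of {Qty} across the fragments never reaches {Price}, so Qty → Price cannot be enforced without a join — not preserved.

lossless but not dependency-preserving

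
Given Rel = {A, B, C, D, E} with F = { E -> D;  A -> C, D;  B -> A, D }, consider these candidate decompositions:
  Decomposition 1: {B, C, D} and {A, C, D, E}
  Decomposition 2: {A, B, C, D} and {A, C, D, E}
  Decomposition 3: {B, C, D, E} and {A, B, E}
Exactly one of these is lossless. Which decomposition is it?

Decomposition 1: common = {C, D}, closure = {C, D} → lossy.
Decomposition 2: common = {A, C, D}, closure = {A, C, D} → lossy.
Decomposition 3: common = {B, E}, closure = {A, B, C, D, E} → lossless.

Decomposition 3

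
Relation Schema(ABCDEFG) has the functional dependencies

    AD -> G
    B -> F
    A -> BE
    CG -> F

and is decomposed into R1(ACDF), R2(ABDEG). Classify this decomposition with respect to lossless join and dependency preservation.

Lossless test: (AD)⁺ = {ABDEFG}, which contains all of one fragment — lossless.
Dependency preservation: the restricted closure of {B} across the fragments never reaches {F}, so B → F cannot be enforced without a join — not preserved.

lossless but not dependency-preserving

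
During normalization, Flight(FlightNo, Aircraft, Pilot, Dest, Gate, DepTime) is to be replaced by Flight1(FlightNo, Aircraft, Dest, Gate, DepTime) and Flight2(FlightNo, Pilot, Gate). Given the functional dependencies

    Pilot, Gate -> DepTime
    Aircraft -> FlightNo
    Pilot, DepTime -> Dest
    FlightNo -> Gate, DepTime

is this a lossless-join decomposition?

No

Common attributes: Flight1 ∩ Flight2 = {FlightNo, Gate}.
Closure of {FlightNo, Gate}: FlightNo → Gate, DepTime applies, adding DepTime. So (FlightNo, Gate)⁺ = {FlightNo, Gate, DepTime}.
The closure contains neither all of Flight1 = {FlightNo, Aircraft, Dest, Gate, DepTime} nor all of Flight2 = {FlightNo, Pilot, Gate}, so the common attributes are not a superkey of either fragment. The join is lossy.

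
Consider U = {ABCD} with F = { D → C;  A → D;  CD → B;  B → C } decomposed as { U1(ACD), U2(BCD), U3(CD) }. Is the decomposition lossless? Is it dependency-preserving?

Lossless test (chase): Rows 1 and 2 agree on CD; apply CD→B and equate their B entries. Rows 1 and 3 agree on CD; apply CD→B and equate their B entries. Row 1 is now all distinguished symbols — the join is lossless.
Dependency preservation: every FD's attributes lie within a single fragment, so each can be enforced locally — preserved.

lossless and dependency-preserving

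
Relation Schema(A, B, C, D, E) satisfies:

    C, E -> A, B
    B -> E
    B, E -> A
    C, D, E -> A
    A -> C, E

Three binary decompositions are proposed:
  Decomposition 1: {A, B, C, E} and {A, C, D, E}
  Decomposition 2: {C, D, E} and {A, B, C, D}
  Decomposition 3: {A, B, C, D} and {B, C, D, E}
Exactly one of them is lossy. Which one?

Decomposition 2

Decomposition 1: common = {A, C, E}, closure = {A, B, C, E} → lossless.
Decomposition 2: common = {C, D}, closure = {C, D} → lossy.
Decomposition 3: common = {B, C, D}, closure = {A, B, C, D, E} → lossless.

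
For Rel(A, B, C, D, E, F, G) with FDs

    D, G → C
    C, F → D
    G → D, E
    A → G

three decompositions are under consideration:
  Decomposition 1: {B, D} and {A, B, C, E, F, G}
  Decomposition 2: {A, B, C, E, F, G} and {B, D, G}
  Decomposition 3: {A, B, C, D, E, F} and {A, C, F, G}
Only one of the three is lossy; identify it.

Decomposition 1

Decomposition 1: common = {B}, closure = {B} → lossy.
Decomposition 2: common = {B, G}, closure = {B, C, D, E, G} → lossless.
Decomposition 3: common = {A, C, F}, closure = {A, C, D, E, F, G} → lossless.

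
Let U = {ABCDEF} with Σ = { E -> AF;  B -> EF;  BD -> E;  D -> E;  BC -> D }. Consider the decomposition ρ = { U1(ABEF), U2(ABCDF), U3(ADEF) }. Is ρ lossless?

Chase test. Columns are ABCDEF; row i has aⱼ where attribute j ∈ Ui, else bᵢⱼ.
Initial tableau (one row per fragment):
  row 1: a1 a2 b13 b14 a5 a6
  row 2: a1 a2 a3 a4 b25 a6
  row 3: a1 b32 b33 a4 a5 a6
Rows 1 and 2 agree on B; apply B→EF and equate their EF entries.
Row 2 is now all distinguished symbols — the join is lossless.

Yes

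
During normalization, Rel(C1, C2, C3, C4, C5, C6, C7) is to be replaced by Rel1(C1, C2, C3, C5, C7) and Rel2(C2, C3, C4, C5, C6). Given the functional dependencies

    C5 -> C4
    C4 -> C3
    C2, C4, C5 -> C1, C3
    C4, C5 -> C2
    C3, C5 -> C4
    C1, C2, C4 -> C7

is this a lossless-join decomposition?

Common attributes: Rel1 ∩ Rel2 = {C2, C3, C5}.
Closure of {C2, C3, C5}: C5 → C4 applies, adding C4; C2, C4, C5 → C1, C3 applies, adding C1; C1, C2, C4 → C7 applies, adding C7. So (C2, C3, C5)⁺ = {C1, C2, C3, C4, C5, C7}.
This closure contains every attribute of Rel1, so Rel1 ∩ Rel2 → Rel1. The join is lossless.

Yes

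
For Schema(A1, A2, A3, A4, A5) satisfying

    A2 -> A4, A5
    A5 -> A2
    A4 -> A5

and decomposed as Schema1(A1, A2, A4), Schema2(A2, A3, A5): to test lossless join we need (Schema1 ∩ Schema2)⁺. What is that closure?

Schema1 ∩ Schema2 = {A2}.
A2 → A4, A5 applies, adding A4, A5
Closure: {A2, A4, A5}.

A2, A4, A5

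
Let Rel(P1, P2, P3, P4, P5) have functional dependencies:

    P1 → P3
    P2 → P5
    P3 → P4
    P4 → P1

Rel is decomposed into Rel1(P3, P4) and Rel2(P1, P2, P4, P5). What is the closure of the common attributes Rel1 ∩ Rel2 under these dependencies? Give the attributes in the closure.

Rel1 ∩ Rel2 = {P4}.
P4 → P1 applies, adding P1
P1 → P3 applies, adding P3
Closure: {P1, P3, P4}.

P1, P3, P4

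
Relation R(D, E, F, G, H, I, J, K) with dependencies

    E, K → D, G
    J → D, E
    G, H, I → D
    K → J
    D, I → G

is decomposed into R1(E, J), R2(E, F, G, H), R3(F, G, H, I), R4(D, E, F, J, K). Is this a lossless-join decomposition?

No

Chase test. Columns are D, E, F, G, H, I, J, K; row i has aⱼ where attribute j ∈ Ri, else bᵢⱼ.
Initial tableau (one row per fragment):
  row 1: b11 a2 b13 b14 b15 b16 a7 b18
  row 2: b21 a2 a3 a4 a5 b26 b27 b28
  row 3: b31 b32 a3 a4 a5 a6 b37 b38
  row 4: a1 a2 a3 b44 b45 b46 a7 a8
Rows 1 and 4 agree on J; apply J→D, E and equate their D, E entries.
No row becomes fully distinguished — the join is lossy.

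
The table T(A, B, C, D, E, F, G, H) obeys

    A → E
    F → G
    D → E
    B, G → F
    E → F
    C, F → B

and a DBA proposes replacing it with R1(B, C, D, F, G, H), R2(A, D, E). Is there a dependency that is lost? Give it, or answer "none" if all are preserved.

Check E → F: no single fragment contains all of {E, F}, and the restricted closure of {E} across the fragments never reaches {F}.
A → E is preserved.
F → G is preserved.
D → E is preserved.
B, G → F is preserved.
C, F → B is preserved.

E → F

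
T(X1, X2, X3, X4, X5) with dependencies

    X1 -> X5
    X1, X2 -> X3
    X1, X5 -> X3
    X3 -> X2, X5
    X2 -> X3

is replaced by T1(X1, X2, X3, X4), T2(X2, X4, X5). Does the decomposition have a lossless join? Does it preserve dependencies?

Lossless test: (X2, X4)⁺ = {X2, X3, X4, X5}, which contains all of one fragment — lossless.
Dependency preservation: X1 → X5; X1, X5 → X3; X3 → X2, X5 are not contained in any single fragment, but the restricted closure of each left-hand side across the fragments still reaches the right-hand side; the remaining FDs each lie inside some fragment. All dependencies are preserved.

lossless and dependency-preserving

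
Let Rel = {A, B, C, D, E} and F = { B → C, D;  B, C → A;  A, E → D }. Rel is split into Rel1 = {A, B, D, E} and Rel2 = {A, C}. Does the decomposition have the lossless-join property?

Common attributes: Rel1 ∩ Rel2 = {A}.
No dependency enlarges {A}, so (A)⁺ = {A}.
The closure contains neither all of Rel1 = {A, B, D, E} nor all of Rel2 = {A, C}, so the common attributes are not a superkey of either fragment. The join is lossy.

No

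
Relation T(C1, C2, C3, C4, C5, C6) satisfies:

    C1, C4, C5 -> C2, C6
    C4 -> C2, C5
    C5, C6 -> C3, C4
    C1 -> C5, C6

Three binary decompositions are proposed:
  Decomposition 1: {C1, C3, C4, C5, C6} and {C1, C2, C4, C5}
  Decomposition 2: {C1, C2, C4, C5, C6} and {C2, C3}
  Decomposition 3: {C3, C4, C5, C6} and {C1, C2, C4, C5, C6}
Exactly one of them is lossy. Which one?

Decomposition 2

Decomposition 1: common = {C1, C4, C5}, closure = {C1, C2, C3, C4, C5, C6} → lossless.
Decomposition 2: common = {C2}, closure = {C2} → lossy.
Decomposition 3: common = {C4, C5, C6}, closure = {C2, C3, C4, C5, C6} → lossless.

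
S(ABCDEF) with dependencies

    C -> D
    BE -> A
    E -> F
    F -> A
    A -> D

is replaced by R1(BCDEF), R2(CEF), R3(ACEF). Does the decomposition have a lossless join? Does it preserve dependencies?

Lossless test (chase): Rows 1 and 2 agree on C; apply C→D and equate their D entries. Rows 1 and 3 agree on C; apply C→D and equate their D entries. Rows 1 and 2 agree on F; apply F→A and equate their A entries. Rows 1 and 3 agree on F; apply F→A and equate their A entries. Row 1 is now all distinguished symbols — the join is lossless.
Dependency preservation: the restricted closure of {A} across the fragments never reaches {D}, so A → D cannot be enforced without a join — not preserved.

lossless but not dependency-preserving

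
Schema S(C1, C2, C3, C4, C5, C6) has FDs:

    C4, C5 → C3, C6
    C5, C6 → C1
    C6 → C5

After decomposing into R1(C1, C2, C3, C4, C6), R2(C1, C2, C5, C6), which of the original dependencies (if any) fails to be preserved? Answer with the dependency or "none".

C4, C5 → C3, C6

Check C4, C5 → C3, C6: no single fragment contains all of {C3, C4, C5, C6}, and the restricted closure of {C4, C5} across the fragments never reaches {C3, C6}.
C5, C6 → C1 is preserved.
C6 → C5 is preserved.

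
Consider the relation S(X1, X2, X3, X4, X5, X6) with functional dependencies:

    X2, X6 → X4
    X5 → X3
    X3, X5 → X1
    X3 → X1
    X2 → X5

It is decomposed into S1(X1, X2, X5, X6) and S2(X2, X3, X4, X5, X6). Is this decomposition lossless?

Yes

Common attributes: S1 ∩ S2 = {X2, X5, X6}.
Closure of {X2, X5, X6}: X2, X6 → X4 applies, adding X4; X5 → X3 applies, adding X3; X3, X5 → X1 applies, adding X1. So (X2, X5, X6)⁺ = {X1, X2, X3, X4, X5, X6}.
This closure contains every attribute of S1, so S1 ∩ S2 → S1. The join is lossless.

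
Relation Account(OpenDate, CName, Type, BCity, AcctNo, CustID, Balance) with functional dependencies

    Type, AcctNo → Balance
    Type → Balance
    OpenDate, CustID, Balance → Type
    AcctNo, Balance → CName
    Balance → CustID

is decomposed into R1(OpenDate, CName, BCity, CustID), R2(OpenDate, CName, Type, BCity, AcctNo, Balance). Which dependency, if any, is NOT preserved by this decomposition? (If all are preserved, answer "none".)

Check Balance → CustID: no single fragment contains all of {CustID, Balance}, and the restricted closure of {Balance} across the fragments never reaches {CustID}.
Type, AcctNo → Balance is preserved.
Type → Balance is preserved.
OpenDate, CustID, Balance → Type is preserved.
AcctNo, Balance → CName is preserved.

Balance → CustID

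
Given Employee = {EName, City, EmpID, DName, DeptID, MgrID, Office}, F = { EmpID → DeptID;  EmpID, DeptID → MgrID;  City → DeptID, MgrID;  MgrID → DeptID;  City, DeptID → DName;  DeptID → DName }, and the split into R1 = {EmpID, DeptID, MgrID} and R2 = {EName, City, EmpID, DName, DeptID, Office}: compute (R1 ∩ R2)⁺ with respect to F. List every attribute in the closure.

EmpID, DName, DeptID, MgrID

R1 ∩ R2 = {EmpID, DeptID}.
EmpID, DeptID → MgrID applies, adding MgrID
DeptID → DName applies, adding DName
Closure: {EmpID, DName, DeptID, MgrID}.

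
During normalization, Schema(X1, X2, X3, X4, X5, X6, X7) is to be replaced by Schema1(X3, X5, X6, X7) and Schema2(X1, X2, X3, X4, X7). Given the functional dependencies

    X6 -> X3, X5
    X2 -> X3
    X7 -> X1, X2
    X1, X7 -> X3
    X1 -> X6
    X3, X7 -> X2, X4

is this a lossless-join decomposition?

Yes

Common attributes: Schema1 ∩ Schema2 = {X3, X7}.
Closure of {X3, X7}: X7 → X1, X2 applies, adding X1, X2; X1 → X6 applies, adding X6; X3, X7 → X2, X4 applies, adding X4; X6 → X3, X5 applies, adding X5. So (X3, X7)⁺ = {X1, X2, X3, X4, X5, X6, X7}.
This closure contains every attribute of Schema1, so Schema1 ∩ Schema2 → Schema1. The join is lossless.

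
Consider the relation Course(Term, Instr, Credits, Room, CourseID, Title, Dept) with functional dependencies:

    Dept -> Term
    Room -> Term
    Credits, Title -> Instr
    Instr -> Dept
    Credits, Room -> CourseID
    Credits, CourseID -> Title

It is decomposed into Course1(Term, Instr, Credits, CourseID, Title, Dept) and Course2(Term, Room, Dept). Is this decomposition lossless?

No

Common attributes: Course1 ∩ Course2 = {Term, Dept}.
No dependency enlarges {Term, Dept}, so (Term, Dept)⁺ = {Term, Dept}.
The closure contains neither all of Course1 = {Term, Instr, Credits, CourseID, Title, Dept} nor all of Course2 = {Term, Room, Dept}, so the common attributes are not a superkey of either fragment. The join is lossy.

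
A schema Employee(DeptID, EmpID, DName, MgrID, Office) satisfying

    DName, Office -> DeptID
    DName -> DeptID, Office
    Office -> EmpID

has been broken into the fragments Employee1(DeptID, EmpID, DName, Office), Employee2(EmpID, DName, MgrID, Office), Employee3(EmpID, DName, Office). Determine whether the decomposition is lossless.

Chase test. Columns are DeptID, EmpID, DName, MgrID, Office; row i has aⱼ where attribute j ∈ Employeei, else bᵢⱼ.
Initial tableau (one row per fragment):
  row 1: a1 a2 a3 b14 a5
  row 2: b21 a2 a3 a4 a5
  row 3: b31 a2 a3 b34 a5
Rows 1 and 2 agree on DName, Office; apply DName, Office→DeptID and equate their DeptID entries.
Rows 1 and 3 agree on DName, Office; apply DName, Office→DeptID and equate their DeptID entries.
Row 2 is now all distinguished symbols — the join is lossless.

Yes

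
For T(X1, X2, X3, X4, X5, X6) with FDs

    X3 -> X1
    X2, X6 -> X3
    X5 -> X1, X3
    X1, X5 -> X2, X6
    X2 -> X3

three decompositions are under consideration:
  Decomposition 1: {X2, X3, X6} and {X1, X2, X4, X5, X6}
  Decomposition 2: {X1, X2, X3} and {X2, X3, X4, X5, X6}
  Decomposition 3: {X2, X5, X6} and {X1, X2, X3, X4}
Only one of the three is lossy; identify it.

Decomposition 3

Decomposition 1: common = {X2, X6}, closure = {X1, X2, X3, X6} → lossless.
Decomposition 2: common = {X2, X3}, closure = {X1, X2, X3} → lossless.
Decomposition 3: common = {X2}, closure = {X1, X2, X3} → lossy.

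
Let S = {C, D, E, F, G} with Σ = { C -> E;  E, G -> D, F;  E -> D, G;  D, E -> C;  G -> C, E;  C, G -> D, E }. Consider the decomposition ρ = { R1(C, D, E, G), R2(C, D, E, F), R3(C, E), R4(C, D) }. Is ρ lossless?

Yes

Chase test. Columns are C, D, E, F, G; row i has aⱼ where attribute j ∈ Ri, else bᵢⱼ.
Initial tableau (one row per fragment):
  row 1: a1 a2 a3 b14 a5
  row 2: a1 a2 a3 a4 b25
  row 3: a1 b32 a3 b34 b35
  row 4: a1 a2 b43 b44 b45
Rows 1 and 4 agree on C; apply C→E and equate their E entries.
Rows 1 and 2 agree on E; apply E→D, G and equate their D, G entries.
Rows 1 and 3 agree on E; apply E→D, G and equate their D, G entries.
Rows 1 and 4 agree on E; apply E→D, G and equate their D, G entries.
Rows 1 and 2 agree on E, G; apply E, G→D, F and equate their D, F entries.
Rows 1 and 3 agree on E, G; apply E, G→D, F and equate their D, F entries.
Rows 1 and 4 agree on E, G; apply E, G→D, F and equate their D, F entries.
Row 1 is now all distinguished symbols — the join is lossless.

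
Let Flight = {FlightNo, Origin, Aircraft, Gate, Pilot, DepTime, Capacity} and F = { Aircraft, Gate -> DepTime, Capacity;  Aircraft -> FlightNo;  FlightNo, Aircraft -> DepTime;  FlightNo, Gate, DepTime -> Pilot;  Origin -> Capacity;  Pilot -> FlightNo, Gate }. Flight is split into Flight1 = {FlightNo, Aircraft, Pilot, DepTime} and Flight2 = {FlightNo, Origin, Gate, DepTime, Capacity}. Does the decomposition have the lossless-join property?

Common attributes: Flight1 ∩ Flight2 = {FlightNo, DepTime}.
No dependency enlarges {FlightNo, DepTime}, so (FlightNo, DepTime)⁺ = {FlightNo, DepTime}.
The closure contains neither all of Flight1 = {FlightNo, Aircraft, Pilot, DepTime} nor all of Flight2 = {FlightNo, Origin, Gate, DepTime, Capacity}, so the common attributes are not a superkey of either fragment. The join is lossy.

No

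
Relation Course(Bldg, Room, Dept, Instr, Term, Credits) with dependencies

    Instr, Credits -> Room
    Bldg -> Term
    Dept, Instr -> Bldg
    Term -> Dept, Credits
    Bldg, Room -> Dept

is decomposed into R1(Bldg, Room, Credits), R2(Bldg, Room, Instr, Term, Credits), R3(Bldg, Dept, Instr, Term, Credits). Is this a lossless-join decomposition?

Yes

Chase test. Columns are Bldg, Room, Dept, Instr, Term, Credits; row i has aⱼ where attribute j ∈ Ri, else bᵢⱼ.
Initial tableau (one row per fragment):
  row 1: a1 a2 b13 b14 b15 a6
  row 2: a1 a2 b23 a4 a5 a6
  row 3: a1 b32 a3 a4 a5 a6
Rows 2 and 3 agree on Instr, Credits; apply Instr, Credits→Room and equate their Room entries.
Rows 1 and 2 agree on Bldg; apply Bldg→Term and equate their Term entries.
Rows 1 and 2 agree on Term; apply Term→Dept, Credits and equate their Dept, Credits entries.
Rows 1 and 3 agree on Term; apply Term→Dept, Credits and equate their Dept, Credits entries.
Row 2 is now all distinguished symbols — the join is lossless.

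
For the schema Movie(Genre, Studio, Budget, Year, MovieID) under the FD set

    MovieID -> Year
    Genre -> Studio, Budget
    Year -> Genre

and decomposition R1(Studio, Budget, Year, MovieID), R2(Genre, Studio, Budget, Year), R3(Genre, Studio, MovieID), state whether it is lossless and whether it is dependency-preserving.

lossless and dependency-preserving

Lossless test (chase): Rows 1 and 3 agree on MovieID; apply MovieID→Year and equate their Year entries. Rows 2 and 3 agree on Genre; apply Genre→Studio, Budget and equate their Studio, Budget entries. Rows 1 and 2 agree on Year; apply Year→Genre and equate their Genre entries. Row 1 is now all distinguished symbols — the join is lossless.
Dependency preservation: every FD's attributes lie within a single fragment, so each can be enforced locally — preserved.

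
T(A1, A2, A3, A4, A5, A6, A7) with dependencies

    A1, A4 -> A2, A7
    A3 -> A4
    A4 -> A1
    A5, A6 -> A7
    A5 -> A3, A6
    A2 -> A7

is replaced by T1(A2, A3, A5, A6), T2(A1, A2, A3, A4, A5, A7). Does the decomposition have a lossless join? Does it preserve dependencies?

lossless and dependency-preserving

Lossless test: (A2, A3, A5)⁺ = {A1, A2, A3, A4, A5, A6, A7}, which contains all of one fragment — lossless.
Dependency preservation: A5, A6 → A7 is not contained in any single fragment, but the restricted closure of its left-hand side across the fragments still reaches the right-hand side; the remaining FDs each lie inside some fragment. All dependencies are preserved.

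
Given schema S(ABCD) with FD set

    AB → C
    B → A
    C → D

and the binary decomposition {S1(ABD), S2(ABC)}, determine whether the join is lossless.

Yes

Common attributes: S1 ∩ S2 = {AB}.
Closure of {AB}: AB → C applies, adding C; C → D applies, adding D. So (AB)⁺ = {ABCD}.
This closure contains every attribute of S1, so S1 ∩ S2 → S1. The join is lossless.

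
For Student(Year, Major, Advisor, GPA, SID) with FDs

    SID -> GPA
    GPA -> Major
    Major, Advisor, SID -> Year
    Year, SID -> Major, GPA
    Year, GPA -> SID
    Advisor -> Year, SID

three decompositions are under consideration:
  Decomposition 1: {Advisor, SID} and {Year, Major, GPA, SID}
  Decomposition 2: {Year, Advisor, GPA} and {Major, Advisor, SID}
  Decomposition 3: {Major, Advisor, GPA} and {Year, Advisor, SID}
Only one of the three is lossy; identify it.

Decomposition 1: common = {SID}, closure = {Major, GPA, SID} → lossy.
Decomposition 2: common = {Advisor}, closure = {Year, Major, Advisor, GPA, SID} → lossless.
Decomposition 3: common = {Advisor}, closure = {Year, Major, Advisor, GPA, SID} → lossless.

Decomposition 1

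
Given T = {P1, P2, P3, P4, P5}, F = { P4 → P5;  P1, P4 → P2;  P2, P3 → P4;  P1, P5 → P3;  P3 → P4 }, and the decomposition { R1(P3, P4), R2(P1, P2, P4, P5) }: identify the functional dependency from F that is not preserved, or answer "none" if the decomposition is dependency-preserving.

Check P1, P5 → P3: no single fragment contains all of {P1, P3, P5}, and the restricted closure of {P1, P5} across the fragments never reaches {P3}.
P4 → P5 is preserved.
P1, P4 → P2 is preserved.
P2, P3 → P4 is preserved.
P3 → P4 is preserved.

P1, P5 → P3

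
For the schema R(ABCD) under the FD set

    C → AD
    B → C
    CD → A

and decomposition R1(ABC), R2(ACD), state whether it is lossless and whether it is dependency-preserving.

lossless and dependency-preserving

Lossless test: (AC)⁺ = {ACD}, which contains all of one fragment — lossless.
Dependency preservation: every FD's attributes lie within a single fragment, so each can be enforced locally — preserved.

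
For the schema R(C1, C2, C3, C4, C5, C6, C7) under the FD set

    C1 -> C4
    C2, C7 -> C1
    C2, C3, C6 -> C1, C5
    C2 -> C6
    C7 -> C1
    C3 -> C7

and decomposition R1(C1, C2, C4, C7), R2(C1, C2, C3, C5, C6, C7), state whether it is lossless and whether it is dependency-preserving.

lossless and dependency-preserving

Lossless test: (C1, C2, C7)⁺ = {C1, C2, C4, C6, C7}, which contains all of one fragment — lossless.
Dependency preservation: every FD's attributes lie within a single fragment, so each can be enforced locally — preserved.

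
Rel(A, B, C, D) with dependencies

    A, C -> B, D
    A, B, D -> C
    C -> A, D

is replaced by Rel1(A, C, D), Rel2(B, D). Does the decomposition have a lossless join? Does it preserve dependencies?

Lossless test: (D)⁺ = {D}, which is a superkey of neither fragment — lossy.
Dependency preservation: the restricted closure of {A, C} across the fragments never reaches {B, D}, so A, C → B, D cannot be enforced without a join — not preserved.

lossy and not dependency-preserving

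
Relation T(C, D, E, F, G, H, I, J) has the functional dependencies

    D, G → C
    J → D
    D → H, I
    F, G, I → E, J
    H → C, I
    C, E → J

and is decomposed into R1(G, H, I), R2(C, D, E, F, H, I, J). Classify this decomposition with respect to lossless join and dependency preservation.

lossy and not dependency-preserving

Lossless test: (H, I)⁺ = {C, H, I}, which is a superkey of neither fragment — lossy.
Dependency preservation: the restricted closure of {F, G, I} across the fragments never reaches {E, J}, so F, G, I → E, J cannot be enforced without a join — not preserved.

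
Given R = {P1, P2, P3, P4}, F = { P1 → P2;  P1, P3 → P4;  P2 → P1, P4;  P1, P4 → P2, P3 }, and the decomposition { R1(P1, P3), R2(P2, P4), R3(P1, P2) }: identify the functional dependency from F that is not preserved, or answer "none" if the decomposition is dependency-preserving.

P1 → P2 lies within R3.
P1, P3 → P4: restricted closure across fragments reaches P4.
P2 → P1, P4: restricted closure across fragments reaches P1, P4.
P1, P4 → P2, P3: restricted closure across fragments reaches P2, P3.
Every dependency is enforceable on the fragments, so the decomposition is dependency-preserving.

none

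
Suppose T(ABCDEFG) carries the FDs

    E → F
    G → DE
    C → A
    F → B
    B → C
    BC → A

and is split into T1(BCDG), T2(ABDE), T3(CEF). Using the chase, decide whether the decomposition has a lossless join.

Chase test. Columns are ABCDEFG; row i has aⱼ where attribute j ∈ Ti, else bᵢⱼ.
Initial tableau (one row per fragment):
  row 1: b11 a2 a3 a4 b15 b16 a7
  row 2: a1 a2 b23 a4 a5 b26 b27
  row 3: b31 b32 a3 b34 a5 a6 b37
Rows 2 and 3 agree on E; apply E→F and equate their F entries.
Rows 1 and 3 agree on C; apply C→A and equate their A entries.
Rows 2 and 3 agree on F; apply F→B and equate their B entries.
Rows 1 and 2 agree on B; apply B→C and equate their C entries.
Rows 1 and 2 agree on BC; apply BC→A and equate their A entries.
No row becomes fully distinguished — the join is lossy.

No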